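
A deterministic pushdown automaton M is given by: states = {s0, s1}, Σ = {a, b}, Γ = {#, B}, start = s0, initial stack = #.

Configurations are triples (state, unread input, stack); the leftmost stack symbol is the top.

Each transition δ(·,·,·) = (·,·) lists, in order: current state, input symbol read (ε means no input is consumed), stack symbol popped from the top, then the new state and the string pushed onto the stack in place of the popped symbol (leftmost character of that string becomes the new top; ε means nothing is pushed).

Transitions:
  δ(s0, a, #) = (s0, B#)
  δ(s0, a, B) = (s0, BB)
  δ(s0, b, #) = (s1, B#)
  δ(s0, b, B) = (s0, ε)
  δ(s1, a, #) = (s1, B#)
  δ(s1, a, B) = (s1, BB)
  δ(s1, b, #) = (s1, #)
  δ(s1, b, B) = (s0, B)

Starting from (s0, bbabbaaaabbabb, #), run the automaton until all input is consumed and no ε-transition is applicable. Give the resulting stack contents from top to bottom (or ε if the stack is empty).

(s0, bbabbaaaabbabb, #)
  read b, top #: go to s1, push B# → (s1, babbaaaabbabb, B#)
  read b, top B: go to s0, push B → (s0, abbaaaabbabb, B#)
  read a, top B: go to s0, push BB → (s0, bbaaaabbabb, BB#)
  read b, top B: go to s0, push ε → (s0, baaaabbabb, B#)
  read b, top B: go to s0, push ε → (s0, aaaabbabb, #)
  read a, top #: go to s0, push B# → (s0, aaabbabb, B#)
  read a, top B: go to s0, push BB → (s0, aabbabb, BB#)
  read a, top B: go to s0, push BB → (s0, abbabb, BBB#)
  read a, top B: go to s0, push BB → (s0, bbabb, BBBB#)
  read b, top B: go to s0, push ε → (s0, babb, BBB#)
  read b, top B: go to s0, push ε → (s0, abb, BB#)
  read a, top B: go to s0, push BB → (s0, bb, BBB#)
  read b, top B: go to s0, push ε → (s0, b, BB#)
  read b, top B: go to s0, push ε → (s0, ε, B#)
All input consumed in state s0 with stack B#.

B#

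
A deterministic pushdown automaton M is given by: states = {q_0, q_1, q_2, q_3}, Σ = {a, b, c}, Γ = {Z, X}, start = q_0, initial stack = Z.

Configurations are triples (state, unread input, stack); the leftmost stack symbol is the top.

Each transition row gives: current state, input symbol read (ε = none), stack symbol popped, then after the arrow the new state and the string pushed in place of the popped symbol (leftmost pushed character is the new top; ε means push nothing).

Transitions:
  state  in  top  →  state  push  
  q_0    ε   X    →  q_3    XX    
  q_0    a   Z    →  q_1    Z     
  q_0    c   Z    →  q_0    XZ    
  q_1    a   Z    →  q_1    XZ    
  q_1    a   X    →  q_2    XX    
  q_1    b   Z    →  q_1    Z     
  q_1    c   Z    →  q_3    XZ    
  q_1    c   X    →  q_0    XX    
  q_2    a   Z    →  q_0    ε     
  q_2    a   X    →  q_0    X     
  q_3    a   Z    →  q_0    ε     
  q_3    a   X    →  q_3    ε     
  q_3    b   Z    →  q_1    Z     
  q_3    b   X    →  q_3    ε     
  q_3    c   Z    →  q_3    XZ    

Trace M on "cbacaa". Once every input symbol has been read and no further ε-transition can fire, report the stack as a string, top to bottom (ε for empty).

(q_0, cbacaa, Z)
  read c, top Z: go to q_0, push XZ → (q_0, bacaa, XZ)
  ε-move, top X: go to q_3, push XX → (q_3, bacaa, XXZ)
  read b, top X: go to q_3, push ε → (q_3, acaa, XZ)
  read a, top X: go to q_3, push ε → (q_3, caa, Z)
  read c, top Z: go to q_3, push XZ → (q_3, aa, XZ)
  read a, top X: go to q_3, push ε → (q_3, a, Z)
  read a, top Z: go to q_0, push ε → (q_0, ε, ε)
All input consumed in state q_0 with stack ε.

ε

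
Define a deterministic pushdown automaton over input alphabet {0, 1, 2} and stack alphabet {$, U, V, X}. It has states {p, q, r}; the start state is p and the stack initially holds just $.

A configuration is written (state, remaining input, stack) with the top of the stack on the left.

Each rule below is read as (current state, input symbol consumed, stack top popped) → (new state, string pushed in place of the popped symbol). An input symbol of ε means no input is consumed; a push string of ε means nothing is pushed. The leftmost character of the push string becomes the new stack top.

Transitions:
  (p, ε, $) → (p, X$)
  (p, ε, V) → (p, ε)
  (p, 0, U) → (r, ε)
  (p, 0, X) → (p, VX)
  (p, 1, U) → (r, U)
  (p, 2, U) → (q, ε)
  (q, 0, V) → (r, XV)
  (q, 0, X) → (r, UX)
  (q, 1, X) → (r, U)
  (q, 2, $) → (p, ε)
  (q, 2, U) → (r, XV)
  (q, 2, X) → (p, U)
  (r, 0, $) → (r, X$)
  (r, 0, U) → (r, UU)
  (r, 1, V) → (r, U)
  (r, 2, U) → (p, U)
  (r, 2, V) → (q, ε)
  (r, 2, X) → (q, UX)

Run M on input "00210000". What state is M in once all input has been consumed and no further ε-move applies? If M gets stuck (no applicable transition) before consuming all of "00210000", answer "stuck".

stuck

(p, 00210000, $)
  ε-move, top $: go to p, push X$ → (p, 00210000, X$)
  read 0, top X: go to p, push VX → (p, 0210000, VX$)
  ε-move, top V: go to p, push ε → (p, 0210000, X$)
  read 0, top X: go to p, push VX → (p, 210000, VX$)
  ε-move, top V: go to p, push ε → (p, 210000, X$)
No transition for (p, 2, top X); M blocks with input 210000 remaining.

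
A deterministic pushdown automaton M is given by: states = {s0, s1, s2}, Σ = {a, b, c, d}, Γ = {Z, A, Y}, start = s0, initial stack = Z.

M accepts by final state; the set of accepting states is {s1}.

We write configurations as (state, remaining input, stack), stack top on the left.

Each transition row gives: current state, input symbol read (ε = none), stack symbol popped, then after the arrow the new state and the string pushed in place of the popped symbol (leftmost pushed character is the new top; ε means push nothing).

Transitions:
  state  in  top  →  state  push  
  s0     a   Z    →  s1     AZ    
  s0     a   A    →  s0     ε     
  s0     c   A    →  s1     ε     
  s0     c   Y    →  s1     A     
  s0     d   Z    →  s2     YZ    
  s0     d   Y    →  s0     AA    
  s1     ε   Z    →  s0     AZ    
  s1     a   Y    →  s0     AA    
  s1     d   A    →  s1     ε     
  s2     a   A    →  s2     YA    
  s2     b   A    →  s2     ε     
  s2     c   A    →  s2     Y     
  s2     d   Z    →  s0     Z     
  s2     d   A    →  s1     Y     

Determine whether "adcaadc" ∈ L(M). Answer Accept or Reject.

Accept

(s0, adcaadc, Z)
  read a, top Z: go to s1, push AZ → (s1, dcaadc, AZ)
  read d, top A: go to s1, push ε → (s1, caadc, Z)
  ε-move, top Z: go to s0, push AZ → (s0, caadc, AZ)
  read c, top A: go to s1, push ε → (s1, aadc, Z)
  ε-move, top Z: go to s0, push AZ → (s0, aadc, AZ)
  read a, top A: go to s0, push ε → (s0, adc, Z)
  read a, top Z: go to s1, push AZ → (s1, dc, AZ)
  read d, top A: go to s1, push ε → (s1, c, Z)
  ε-move, top Z: go to s0, push AZ → (s0, c, AZ)
  read c, top A: go to s1, push ε → (s1, ε, Z)
All input consumed; state s1 ∈ F.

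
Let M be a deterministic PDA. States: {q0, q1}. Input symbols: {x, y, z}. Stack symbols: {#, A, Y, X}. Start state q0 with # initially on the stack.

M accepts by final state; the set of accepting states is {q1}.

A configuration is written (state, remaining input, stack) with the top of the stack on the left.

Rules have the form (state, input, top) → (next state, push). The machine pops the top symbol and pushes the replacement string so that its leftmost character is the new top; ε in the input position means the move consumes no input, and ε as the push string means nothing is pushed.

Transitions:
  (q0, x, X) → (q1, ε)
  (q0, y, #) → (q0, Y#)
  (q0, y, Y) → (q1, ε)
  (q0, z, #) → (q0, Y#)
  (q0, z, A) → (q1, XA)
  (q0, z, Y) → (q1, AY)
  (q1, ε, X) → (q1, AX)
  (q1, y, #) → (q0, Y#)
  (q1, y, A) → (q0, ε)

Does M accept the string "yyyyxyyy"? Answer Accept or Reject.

Reject

(q0, yyyyxyyy, #)
  read y, top #: go to q0, push Y# → (q0, yyyxyyy, Y#)
  read y, top Y: go to q1, push ε → (q1, yyxyyy, #)
  read y, top #: go to q0, push Y# → (q0, yxyyy, Y#)
  read y, top Y: go to q1, push ε → (q1, xyyy, #)
No transition applies at (q1, xyyy, #); input not fully consumed.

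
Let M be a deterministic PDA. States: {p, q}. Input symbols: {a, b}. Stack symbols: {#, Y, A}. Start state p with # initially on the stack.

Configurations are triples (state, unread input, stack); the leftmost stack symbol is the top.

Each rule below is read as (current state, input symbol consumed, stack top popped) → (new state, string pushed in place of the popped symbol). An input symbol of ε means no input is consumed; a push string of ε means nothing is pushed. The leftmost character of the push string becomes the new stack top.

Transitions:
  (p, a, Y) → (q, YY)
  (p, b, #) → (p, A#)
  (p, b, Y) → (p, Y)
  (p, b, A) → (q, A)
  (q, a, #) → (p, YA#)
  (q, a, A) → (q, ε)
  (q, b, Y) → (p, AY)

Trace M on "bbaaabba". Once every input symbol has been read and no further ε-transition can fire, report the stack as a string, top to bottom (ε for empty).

YYA#

(p, bbaaabba, #)
  read b, top #: go to p, push A# → (p, baaabba, A#)
  read b, top A: go to q, push A → (q, aaabba, A#)
  read a, top A: go to q, push ε → (q, aabba, #)
  read a, top #: go to p, push YA# → (p, abba, YA#)
  read a, top Y: go to q, push YY → (q, bba, YYA#)
  read b, top Y: go to p, push AY → (p, ba, AYYA#)
  read b, top A: go to q, push A → (q, a, AYYA#)
  read a, top A: go to q, push ε → (q, ε, YYA#)
All input consumed in state q with stack YYA#.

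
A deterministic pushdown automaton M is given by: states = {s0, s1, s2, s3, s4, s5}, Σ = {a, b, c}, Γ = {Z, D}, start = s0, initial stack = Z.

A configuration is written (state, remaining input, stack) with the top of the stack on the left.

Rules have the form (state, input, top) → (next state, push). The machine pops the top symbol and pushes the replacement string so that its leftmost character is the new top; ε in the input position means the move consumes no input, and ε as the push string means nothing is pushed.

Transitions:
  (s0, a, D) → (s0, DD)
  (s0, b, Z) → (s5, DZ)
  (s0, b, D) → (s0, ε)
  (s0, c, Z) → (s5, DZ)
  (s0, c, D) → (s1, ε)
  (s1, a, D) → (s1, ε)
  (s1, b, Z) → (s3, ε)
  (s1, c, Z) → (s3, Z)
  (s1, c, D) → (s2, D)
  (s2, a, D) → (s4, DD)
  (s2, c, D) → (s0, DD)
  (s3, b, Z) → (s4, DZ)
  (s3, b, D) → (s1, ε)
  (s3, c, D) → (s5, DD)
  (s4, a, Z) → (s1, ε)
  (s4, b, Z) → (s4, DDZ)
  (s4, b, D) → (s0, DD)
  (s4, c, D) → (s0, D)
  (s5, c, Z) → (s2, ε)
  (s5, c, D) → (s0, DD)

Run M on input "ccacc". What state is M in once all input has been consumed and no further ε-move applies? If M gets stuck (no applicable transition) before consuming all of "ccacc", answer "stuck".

(s0, ccacc, Z)
  read c, top Z: go to s5, push DZ → (s5, cacc, DZ)
  read c, top D: go to s0, push DD → (s0, acc, DDZ)
  read a, top D: go to s0, push DD → (s0, cc, DDDZ)
  read c, top D: go to s1, push ε → (s1, c, DDZ)
  read c, top D: go to s2, push D → (s2, ε, DDZ)
All input consumed; M is in state s2.

s2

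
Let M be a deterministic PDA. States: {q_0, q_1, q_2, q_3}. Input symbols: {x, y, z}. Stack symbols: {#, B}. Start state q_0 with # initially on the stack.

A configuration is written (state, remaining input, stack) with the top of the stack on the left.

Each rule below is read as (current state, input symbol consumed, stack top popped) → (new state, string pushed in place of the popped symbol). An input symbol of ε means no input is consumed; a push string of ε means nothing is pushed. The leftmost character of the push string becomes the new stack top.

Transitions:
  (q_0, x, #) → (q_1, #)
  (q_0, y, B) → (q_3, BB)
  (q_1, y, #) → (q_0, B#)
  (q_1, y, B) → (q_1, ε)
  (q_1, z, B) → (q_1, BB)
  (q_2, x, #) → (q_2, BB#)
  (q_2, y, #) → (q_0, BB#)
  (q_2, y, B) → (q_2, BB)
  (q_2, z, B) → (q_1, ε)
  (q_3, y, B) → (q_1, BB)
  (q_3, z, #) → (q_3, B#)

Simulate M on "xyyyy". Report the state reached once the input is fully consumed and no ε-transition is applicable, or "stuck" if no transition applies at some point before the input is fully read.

(q_0, xyyyy, #)
  read x, top #: go to q_1, push # → (q_1, yyyy, #)
  read y, top #: go to q_0, push B# → (q_0, yyy, B#)
  read y, top B: go to q_3, push BB → (q_3, yy, BB#)
  read y, top B: go to q_1, push BB → (q_1, y, BBB#)
  read y, top B: go to q_1, push ε → (q_1, ε, BB#)
All input consumed; M is in state q_1.

q_1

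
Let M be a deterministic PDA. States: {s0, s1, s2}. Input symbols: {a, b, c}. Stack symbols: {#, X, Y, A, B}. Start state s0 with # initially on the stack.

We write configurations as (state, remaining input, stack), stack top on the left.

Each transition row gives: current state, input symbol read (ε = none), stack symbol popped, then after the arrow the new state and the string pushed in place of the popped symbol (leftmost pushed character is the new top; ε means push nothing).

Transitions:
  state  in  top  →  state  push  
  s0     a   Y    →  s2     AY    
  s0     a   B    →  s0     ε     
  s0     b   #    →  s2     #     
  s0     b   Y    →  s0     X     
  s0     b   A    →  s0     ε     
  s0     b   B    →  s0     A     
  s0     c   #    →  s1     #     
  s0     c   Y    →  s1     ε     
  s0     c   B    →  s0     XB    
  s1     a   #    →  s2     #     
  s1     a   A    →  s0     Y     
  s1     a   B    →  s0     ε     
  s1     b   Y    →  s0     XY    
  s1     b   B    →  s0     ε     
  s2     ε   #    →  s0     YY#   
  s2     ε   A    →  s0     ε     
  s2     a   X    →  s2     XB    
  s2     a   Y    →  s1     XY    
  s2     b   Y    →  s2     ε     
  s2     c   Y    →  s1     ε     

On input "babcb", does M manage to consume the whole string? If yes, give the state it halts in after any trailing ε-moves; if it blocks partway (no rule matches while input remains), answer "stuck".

stuck

(s0, babcb, #)
  read b, top #: go to s2, push # → (s2, abcb, #)
  ε-move, top #: go to s0, push YY# → (s0, abcb, YY#)
  read a, top Y: go to s2, push AY → (s2, bcb, AYY#)
  ε-move, top A: go to s0, push ε → (s0, bcb, YY#)
  read b, top Y: go to s0, push X → (s0, cb, XY#)
No transition for (s0, c, top X); M blocks with input cb remaining.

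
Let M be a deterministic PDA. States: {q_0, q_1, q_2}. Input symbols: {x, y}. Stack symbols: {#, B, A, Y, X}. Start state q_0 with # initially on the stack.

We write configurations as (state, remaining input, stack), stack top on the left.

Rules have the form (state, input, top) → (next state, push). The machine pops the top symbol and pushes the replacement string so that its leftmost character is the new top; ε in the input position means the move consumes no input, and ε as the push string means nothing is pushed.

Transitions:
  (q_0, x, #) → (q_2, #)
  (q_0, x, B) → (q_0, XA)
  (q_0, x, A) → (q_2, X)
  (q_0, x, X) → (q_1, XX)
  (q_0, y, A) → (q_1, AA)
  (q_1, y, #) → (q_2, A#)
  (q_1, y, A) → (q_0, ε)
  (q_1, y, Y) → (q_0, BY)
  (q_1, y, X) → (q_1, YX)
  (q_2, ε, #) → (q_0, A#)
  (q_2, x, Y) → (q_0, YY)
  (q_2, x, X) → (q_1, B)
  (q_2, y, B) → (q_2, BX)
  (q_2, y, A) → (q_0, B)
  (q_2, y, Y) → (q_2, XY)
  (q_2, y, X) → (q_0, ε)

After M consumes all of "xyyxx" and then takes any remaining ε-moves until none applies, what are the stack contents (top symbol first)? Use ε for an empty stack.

B#

(q_0, xyyxx, #)
  read x, top #: go to q_2, push # → (q_2, yyxx, #)
  ε-move, top #: go to q_0, push A# → (q_0, yyxx, A#)
  read y, top A: go to q_1, push AA → (q_1, yxx, AA#)
  read y, top A: go to q_0, push ε → (q_0, xx, A#)
  read x, top A: go to q_2, push X → (q_2, x, X#)
  read x, top X: go to q_1, push B → (q_1, ε, B#)
All input consumed in state q_1 with stack B#.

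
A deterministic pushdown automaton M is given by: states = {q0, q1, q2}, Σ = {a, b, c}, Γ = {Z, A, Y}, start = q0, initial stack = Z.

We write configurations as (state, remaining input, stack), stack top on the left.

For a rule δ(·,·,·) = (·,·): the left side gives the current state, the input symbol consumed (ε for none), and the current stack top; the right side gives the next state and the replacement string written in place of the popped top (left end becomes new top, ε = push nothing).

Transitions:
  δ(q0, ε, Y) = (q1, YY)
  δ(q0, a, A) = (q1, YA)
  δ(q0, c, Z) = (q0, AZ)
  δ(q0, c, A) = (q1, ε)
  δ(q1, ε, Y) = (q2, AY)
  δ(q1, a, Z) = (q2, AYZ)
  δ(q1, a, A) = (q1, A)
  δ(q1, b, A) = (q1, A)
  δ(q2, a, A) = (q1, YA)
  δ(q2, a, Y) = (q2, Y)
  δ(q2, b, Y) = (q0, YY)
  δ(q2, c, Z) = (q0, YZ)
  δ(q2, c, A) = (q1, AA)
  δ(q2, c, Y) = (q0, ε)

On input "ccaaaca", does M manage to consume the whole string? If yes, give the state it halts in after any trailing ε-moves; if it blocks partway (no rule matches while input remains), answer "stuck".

(q0, ccaaaca, Z)
  read c, top Z: go to q0, push AZ → (q0, caaaca, AZ)
  read c, top A: go to q1, push ε → (q1, aaaca, Z)
  read a, top Z: go to q2, push AYZ → (q2, aaca, AYZ)
  read a, top A: go to q1, push YA → (q1, aca, YAYZ)
  ε-move, top Y: go to q2, push AY → (q2, aca, AYAYZ)
  read a, top A: go to q1, push YA → (q1, ca, YAYAYZ)
  ε-move, top Y: go to q2, push AY → (q2, ca, AYAYAYZ)
  read c, top A: go to q1, push AA → (q1, a, AAYAYAYZ)
  read a, top A: go to q1, push A → (q1, ε, AAYAYAYZ)
All input consumed; M is in state q1.

q1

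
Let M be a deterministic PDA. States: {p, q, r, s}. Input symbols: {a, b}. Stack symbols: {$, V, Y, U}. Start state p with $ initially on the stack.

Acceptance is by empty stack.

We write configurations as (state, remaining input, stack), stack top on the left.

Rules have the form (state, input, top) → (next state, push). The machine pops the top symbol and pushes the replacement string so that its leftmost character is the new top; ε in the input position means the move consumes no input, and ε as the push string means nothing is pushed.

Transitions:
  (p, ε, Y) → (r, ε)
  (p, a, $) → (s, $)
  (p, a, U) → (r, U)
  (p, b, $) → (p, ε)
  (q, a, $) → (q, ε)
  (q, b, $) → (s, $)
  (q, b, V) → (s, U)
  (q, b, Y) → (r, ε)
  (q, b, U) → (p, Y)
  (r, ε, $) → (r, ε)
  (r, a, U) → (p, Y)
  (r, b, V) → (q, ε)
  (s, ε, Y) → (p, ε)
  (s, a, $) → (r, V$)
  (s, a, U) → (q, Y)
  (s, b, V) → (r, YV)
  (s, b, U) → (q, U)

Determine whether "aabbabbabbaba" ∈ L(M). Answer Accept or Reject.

(p, aabbabbabbaba, $) ⊢ (s, abbabbabbaba, $) ⊢ (r, bbabbabbaba, V$) ⊢ (q, babbabbaba, $) ⊢ (s, abbabbaba, $) ⊢ (r, bbabbaba, V$) ⊢ (q, babbaba, $) ⊢ (s, abbaba, $) ⊢ (r, bbaba, V$) ⊢ (q, baba, $) ⊢ (s, aba, $) ⊢ (r, ba, V$) ⊢ (q, a, $) ⊢ (q, ε, ε)
All input consumed and the stack is empty.

Accept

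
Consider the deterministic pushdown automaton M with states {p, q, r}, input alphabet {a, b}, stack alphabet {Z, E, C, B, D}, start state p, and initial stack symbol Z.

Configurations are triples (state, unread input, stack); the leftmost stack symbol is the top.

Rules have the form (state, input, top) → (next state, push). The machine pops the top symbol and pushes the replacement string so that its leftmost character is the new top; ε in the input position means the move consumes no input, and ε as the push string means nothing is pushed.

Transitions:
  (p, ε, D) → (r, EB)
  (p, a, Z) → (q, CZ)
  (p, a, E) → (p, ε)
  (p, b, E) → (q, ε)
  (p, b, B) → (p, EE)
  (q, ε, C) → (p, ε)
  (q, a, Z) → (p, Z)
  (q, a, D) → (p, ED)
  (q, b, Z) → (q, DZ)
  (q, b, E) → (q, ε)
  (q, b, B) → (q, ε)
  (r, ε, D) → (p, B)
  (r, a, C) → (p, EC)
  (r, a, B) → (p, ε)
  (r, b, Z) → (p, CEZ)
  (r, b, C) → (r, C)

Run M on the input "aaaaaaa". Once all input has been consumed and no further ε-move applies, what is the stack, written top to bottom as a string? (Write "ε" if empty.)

(p, aaaaaaa, Z) ⊢ (q, aaaaaa, CZ) ⊢ (p, aaaaaa, Z) ⊢ (q, aaaaa, CZ) ⊢ (p, aaaaa, Z) ⊢ (q, aaaa, CZ) ⊢ (p, aaaa, Z) ⊢ (q, aaa, CZ) ⊢ (p, aaa, Z) ⊢ (q, aa, CZ) ⊢ (p, aa, Z) ⊢ (q, a, CZ) ⊢ (p, a, Z) ⊢ (q, ε, CZ) ⊢ (p, ε, Z)
All input consumed in state p with stack Z.

Z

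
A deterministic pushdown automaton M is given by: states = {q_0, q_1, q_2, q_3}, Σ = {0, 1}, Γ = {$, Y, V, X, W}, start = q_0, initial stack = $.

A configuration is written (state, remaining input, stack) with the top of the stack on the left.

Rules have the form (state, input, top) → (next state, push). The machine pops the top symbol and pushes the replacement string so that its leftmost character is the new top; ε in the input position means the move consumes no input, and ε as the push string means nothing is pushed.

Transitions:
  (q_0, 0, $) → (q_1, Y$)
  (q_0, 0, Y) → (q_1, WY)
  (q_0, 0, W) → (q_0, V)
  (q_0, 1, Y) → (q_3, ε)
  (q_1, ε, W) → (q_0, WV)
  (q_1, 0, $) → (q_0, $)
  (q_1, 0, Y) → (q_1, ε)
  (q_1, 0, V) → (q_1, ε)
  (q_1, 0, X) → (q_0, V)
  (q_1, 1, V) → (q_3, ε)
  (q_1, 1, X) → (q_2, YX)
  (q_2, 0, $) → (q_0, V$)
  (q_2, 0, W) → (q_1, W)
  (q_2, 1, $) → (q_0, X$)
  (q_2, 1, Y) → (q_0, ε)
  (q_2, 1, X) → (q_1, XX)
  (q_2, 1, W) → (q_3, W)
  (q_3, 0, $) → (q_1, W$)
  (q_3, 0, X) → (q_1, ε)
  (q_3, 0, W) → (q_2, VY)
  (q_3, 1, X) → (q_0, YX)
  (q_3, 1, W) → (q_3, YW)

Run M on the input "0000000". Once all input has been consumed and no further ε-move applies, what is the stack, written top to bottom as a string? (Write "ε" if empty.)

(q_0, 0000000, $)
  read 0, top $: go to q_1, push Y$ → (q_1, 000000, Y$)
  read 0, top Y: go to q_1, push ε → (q_1, 00000, $)
  read 0, top $: go to q_0, push $ → (q_0, 0000, $)
  read 0, top $: go to q_1, push Y$ → (q_1, 000, Y$)
  read 0, top Y: go to q_1, push ε → (q_1, 00, $)
  read 0, top $: go to q_0, push $ → (q_0, 0, $)
  read 0, top $: go to q_1, push Y$ → (q_1, ε, Y$)
All input consumed in state q_1 with stack Y$.

Y$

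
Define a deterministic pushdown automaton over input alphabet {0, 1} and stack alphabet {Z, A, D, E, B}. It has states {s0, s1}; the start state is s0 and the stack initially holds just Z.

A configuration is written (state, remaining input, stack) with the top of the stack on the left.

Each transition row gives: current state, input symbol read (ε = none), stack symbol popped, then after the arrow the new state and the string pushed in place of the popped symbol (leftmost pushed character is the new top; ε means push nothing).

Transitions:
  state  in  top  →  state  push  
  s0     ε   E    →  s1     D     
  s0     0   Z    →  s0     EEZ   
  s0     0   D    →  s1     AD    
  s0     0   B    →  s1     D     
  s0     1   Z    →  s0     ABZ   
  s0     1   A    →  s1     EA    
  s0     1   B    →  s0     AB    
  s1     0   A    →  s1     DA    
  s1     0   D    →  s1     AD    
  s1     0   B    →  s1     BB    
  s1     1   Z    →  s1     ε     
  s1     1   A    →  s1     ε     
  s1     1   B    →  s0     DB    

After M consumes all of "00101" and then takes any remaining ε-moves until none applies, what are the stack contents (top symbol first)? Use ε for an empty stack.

(s0, 00101, Z)
  read 0, top Z: go to s0, push EEZ → (s0, 0101, EEZ)
  ε-move, top E: go to s1, push D → (s1, 0101, DEZ)
  read 0, top D: go to s1, push AD → (s1, 101, ADEZ)
  read 1, top A: go to s1, push ε → (s1, 01, DEZ)
  read 0, top D: go to s1, push AD → (s1, 1, ADEZ)
  read 1, top A: go to s1, push ε → (s1, ε, DEZ)
All input consumed in state s1 with stack DEZ.

DEZ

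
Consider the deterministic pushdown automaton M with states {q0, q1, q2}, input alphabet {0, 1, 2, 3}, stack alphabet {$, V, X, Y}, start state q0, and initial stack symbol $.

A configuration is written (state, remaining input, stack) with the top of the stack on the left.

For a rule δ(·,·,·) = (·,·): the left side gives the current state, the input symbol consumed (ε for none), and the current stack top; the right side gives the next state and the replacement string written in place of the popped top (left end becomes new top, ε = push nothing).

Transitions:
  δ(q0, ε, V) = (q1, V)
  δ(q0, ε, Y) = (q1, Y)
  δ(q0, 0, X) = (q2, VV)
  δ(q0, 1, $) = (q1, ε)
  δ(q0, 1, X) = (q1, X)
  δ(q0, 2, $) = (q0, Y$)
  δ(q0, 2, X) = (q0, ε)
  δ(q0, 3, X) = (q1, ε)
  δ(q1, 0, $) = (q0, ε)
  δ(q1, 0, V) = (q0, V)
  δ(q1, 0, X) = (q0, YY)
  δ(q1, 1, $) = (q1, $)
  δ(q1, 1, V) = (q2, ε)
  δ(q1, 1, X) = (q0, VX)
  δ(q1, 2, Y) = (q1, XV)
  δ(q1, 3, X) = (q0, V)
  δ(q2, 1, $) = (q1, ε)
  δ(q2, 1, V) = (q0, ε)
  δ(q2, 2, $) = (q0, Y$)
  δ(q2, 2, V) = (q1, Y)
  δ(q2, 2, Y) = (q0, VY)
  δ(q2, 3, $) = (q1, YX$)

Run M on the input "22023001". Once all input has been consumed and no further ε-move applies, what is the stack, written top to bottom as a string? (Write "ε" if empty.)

(q0, 22023001, $) ⊢ (q0, 2023001, Y$) ⊢ (q1, 2023001, Y$) ⊢ (q1, 023001, XV$) ⊢ (q0, 23001, YYV$) ⊢ (q1, 23001, YYV$) ⊢ (q1, 3001, XVYV$) ⊢ (q0, 001, VVYV$) ⊢ (q1, 001, VVYV$) ⊢ (q0, 01, VVYV$) ⊢ (q1, 01, VVYV$) ⊢ (q0, 1, VVYV$) ⊢ (q1, 1, VVYV$) ⊢ (q2, ε, VYV$)
All input consumed in state q2 with stack VYV$.

VYV$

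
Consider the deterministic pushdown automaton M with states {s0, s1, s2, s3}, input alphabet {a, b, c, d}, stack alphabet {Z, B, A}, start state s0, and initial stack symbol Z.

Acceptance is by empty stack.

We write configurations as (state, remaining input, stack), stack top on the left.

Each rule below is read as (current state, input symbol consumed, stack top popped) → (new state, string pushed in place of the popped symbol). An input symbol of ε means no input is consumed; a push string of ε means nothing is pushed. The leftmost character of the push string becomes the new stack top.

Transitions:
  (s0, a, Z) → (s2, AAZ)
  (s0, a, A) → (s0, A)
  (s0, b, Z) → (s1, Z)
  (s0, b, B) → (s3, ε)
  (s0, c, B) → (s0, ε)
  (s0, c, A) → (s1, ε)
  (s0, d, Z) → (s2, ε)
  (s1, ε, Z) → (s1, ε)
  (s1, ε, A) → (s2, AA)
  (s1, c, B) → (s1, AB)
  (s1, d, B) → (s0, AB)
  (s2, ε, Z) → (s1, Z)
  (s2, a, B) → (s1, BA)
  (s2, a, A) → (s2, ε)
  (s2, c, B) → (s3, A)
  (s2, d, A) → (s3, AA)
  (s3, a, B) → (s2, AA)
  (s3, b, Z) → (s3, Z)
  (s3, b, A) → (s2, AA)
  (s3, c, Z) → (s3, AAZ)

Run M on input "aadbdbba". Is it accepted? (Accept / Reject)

Reject

(s0, aadbdbba, Z)
  read a, top Z: go to s2, push AAZ → (s2, adbdbba, AAZ)
  read a, top A: go to s2, push ε → (s2, dbdbba, AZ)
  read d, top A: go to s3, push AA → (s3, bdbba, AAZ)
  read b, top A: go to s2, push AA → (s2, dbba, AAAZ)
  read d, top A: go to s3, push AA → (s3, bba, AAAAZ)
  read b, top A: go to s2, push AA → (s2, ba, AAAAAZ)
No transition applies at (s2, ba, AAAAAZ); input not fully consumed.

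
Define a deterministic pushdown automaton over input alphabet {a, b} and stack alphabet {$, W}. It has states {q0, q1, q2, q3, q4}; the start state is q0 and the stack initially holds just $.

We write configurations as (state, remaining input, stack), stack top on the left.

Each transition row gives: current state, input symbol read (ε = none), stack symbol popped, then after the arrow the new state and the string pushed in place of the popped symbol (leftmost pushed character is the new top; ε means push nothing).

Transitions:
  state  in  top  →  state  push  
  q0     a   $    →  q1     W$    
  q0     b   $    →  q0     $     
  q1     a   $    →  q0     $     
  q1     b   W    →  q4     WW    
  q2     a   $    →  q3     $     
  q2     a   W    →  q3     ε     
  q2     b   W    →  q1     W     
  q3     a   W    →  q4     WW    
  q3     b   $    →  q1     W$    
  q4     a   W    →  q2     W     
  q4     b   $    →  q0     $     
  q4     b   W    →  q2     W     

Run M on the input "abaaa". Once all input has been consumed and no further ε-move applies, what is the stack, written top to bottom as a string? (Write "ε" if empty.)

WW$

(q0, abaaa, $)
  read a, top $: go to q1, push W$ → (q1, baaa, W$)
  read b, top W: go to q4, push WW → (q4, aaa, WW$)
  read a, top W: go to q2, push W → (q2, aa, WW$)
  read a, top W: go to q3, push ε → (q3, a, W$)
  read a, top W: go to q4, push WW → (q4, ε, WW$)
All input consumed in state q4 with stack WW$.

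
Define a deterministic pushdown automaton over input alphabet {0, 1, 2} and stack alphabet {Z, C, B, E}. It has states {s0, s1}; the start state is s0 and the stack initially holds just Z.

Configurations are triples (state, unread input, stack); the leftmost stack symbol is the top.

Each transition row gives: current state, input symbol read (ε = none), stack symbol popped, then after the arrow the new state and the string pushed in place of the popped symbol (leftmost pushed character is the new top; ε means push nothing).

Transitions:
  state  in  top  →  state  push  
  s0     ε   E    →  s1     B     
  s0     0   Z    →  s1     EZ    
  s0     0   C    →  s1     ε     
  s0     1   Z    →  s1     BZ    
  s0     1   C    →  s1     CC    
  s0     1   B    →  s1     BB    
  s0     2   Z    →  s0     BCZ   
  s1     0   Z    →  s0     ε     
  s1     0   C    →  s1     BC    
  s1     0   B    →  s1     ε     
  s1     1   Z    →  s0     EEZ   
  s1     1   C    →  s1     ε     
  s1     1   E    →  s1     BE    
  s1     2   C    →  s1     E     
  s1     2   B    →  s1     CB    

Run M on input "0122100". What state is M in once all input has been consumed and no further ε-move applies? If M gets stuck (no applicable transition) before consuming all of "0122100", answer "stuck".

(s0, 0122100, Z)
  read 0, top Z: go to s1, push EZ → (s1, 122100, EZ)
  read 1, top E: go to s1, push BE → (s1, 22100, BEZ)
  read 2, top B: go to s1, push CB → (s1, 2100, CBEZ)
  read 2, top C: go to s1, push E → (s1, 100, EBEZ)
  read 1, top E: go to s1, push BE → (s1, 00, BEBEZ)
  read 0, top B: go to s1, push ε → (s1, 0, EBEZ)
No transition for (s1, 0, top E); M blocks with input 0 remaining.

stuck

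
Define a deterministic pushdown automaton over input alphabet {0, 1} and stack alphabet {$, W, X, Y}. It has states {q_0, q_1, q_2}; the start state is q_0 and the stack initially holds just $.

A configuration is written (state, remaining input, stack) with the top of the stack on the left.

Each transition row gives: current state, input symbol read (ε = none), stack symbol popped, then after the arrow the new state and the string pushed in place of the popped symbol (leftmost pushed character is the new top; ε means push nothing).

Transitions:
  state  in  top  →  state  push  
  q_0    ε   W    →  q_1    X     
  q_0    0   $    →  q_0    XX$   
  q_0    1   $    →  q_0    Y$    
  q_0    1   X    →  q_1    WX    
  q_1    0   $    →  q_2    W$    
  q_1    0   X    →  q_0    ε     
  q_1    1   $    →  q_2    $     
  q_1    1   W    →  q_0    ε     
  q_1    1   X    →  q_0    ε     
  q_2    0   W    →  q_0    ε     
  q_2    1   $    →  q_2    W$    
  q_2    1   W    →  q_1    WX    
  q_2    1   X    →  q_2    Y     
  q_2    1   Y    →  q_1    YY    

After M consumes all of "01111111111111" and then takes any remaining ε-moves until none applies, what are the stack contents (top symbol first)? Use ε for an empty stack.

(q_0, 01111111111111, $)
  read 0, top $: go to q_0, push XX$ → (q_0, 1111111111111, XX$)
  read 1, top X: go to q_1, push WX → (q_1, 111111111111, WXX$)
  read 1, top W: go to q_0, push ε → (q_0, 11111111111, XX$)
  read 1, top X: go to q_1, push WX → (q_1, 1111111111, WXX$)
  read 1, top W: go to q_0, push ε → (q_0, 111111111, XX$)
  read 1, top X: go to q_1, push WX → (q_1, 11111111, WXX$)
  read 1, top W: go to q_0, push ε → (q_0, 1111111, XX$)
  read 1, top X: go to q_1, push WX → (q_1, 111111, WXX$)
  read 1, top W: go to q_0, push ε → (q_0, 11111, XX$)
  read 1, top X: go to q_1, push WX → (q_1, 1111, WXX$)
  read 1, top W: go to q_0, push ε → (q_0, 111, XX$)
  read 1, top X: go to q_1, push WX → (q_1, 11, WXX$)
  read 1, top W: go to q_0, push ε → (q_0, 1, XX$)
  read 1, top X: go to q_1, push WX → (q_1, ε, WXX$)
All input consumed in state q_1 with stack WXX$.

WXX$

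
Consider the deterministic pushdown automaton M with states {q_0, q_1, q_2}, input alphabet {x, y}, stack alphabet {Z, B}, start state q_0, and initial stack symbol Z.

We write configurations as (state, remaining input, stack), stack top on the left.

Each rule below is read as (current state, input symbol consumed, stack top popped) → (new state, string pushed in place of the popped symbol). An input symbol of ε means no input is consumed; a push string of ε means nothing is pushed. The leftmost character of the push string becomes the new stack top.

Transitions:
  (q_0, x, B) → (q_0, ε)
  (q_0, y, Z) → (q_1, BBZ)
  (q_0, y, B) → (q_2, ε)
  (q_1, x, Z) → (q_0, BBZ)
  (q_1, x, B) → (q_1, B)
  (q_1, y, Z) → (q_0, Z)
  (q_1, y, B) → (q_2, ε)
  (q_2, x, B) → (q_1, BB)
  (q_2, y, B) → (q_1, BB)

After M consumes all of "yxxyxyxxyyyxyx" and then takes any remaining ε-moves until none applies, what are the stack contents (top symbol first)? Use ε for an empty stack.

BBZ

(q_0, yxxyxyxxyyyxyx, Z)
  read y, top Z: go to q_1, push BBZ → (q_1, xxyxyxxyyyxyx, BBZ)
  read x, top B: go to q_1, push B → (q_1, xyxyxxyyyxyx, BBZ)
  read x, top B: go to q_1, push B → (q_1, yxyxxyyyxyx, BBZ)
  read y, top B: go to q_2, push ε → (q_2, xyxxyyyxyx, BZ)
  read x, top B: go to q_1, push BB → (q_1, yxxyyyxyx, BBZ)
  read y, top B: go to q_2, push ε → (q_2, xxyyyxyx, BZ)
  read x, top B: go to q_1, push BB → (q_1, xyyyxyx, BBZ)
  read x, top B: go to q_1, push B → (q_1, yyyxyx, BBZ)
  read y, top B: go to q_2, push ε → (q_2, yyxyx, BZ)
  read y, top B: go to q_1, push BB → (q_1, yxyx, BBZ)
  read y, top B: go to q_2, push ε → (q_2, xyx, BZ)
  read x, top B: go to q_1, push BB → (q_1, yx, BBZ)
  read y, top B: go to q_2, push ε → (q_2, x, BZ)
  read x, top B: go to q_1, push BB → (q_1, ε, BBZ)
All input consumed in state q_1 with stack BBZ.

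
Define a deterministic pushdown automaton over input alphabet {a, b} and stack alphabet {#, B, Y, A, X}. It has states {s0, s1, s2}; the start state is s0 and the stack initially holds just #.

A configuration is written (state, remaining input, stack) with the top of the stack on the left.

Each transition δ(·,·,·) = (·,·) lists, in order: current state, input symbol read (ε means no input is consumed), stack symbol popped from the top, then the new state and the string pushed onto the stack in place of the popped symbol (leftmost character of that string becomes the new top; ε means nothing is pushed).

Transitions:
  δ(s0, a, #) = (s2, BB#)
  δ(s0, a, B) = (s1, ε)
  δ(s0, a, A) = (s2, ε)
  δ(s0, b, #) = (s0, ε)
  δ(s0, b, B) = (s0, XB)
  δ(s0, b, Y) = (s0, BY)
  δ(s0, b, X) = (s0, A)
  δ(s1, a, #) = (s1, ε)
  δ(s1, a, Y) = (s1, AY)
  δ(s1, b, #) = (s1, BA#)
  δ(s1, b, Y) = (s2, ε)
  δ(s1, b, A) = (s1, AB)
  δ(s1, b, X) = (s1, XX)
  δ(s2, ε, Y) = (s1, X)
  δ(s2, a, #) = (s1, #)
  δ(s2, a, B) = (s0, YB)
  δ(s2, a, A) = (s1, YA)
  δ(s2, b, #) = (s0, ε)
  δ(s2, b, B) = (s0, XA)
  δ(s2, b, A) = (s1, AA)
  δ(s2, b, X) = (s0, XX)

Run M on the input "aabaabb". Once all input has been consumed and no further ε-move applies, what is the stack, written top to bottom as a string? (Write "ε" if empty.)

(s0, aabaabb, #)
  read a, top #: go to s2, push BB# → (s2, abaabb, BB#)
  read a, top B: go to s0, push YB → (s0, baabb, YBB#)
  read b, top Y: go to s0, push BY → (s0, aabb, BYBB#)
  read a, top B: go to s1, push ε → (s1, abb, YBB#)
  read a, top Y: go to s1, push AY → (s1, bb, AYBB#)
  read b, top A: go to s1, push AB → (s1, b, ABYBB#)
  read b, top A: go to s1, push AB → (s1, ε, ABBYBB#)
All input consumed in state s1 with stack ABBYBB#.

ABBYBB#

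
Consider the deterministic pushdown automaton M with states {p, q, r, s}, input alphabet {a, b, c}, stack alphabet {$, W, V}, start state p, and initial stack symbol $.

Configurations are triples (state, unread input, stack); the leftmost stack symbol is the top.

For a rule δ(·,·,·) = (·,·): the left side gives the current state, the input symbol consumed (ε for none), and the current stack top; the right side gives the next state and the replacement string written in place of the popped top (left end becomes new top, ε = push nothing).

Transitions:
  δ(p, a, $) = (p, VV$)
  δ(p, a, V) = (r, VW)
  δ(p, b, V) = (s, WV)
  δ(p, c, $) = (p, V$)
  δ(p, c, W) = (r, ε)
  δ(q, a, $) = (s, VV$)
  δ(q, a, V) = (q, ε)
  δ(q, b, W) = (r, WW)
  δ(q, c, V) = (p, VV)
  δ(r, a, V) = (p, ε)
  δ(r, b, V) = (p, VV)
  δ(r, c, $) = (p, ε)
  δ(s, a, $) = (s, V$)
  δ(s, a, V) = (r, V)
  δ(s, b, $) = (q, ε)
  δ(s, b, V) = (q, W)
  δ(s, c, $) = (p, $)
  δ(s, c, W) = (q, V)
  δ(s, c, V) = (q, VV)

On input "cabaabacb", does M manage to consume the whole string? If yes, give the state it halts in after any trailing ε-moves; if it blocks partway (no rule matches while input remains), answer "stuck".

stuck

(p, cabaabacb, $)
  read c, top $: go to p, push V$ → (p, abaabacb, V$)
  read a, top V: go to r, push VW → (r, baabacb, VW$)
  read b, top V: go to p, push VV → (p, aabacb, VVW$)
  read a, top V: go to r, push VW → (r, abacb, VWVW$)
  read a, top V: go to p, push ε → (p, bacb, WVW$)
No transition for (p, b, top W); M blocks with input bacb remaining.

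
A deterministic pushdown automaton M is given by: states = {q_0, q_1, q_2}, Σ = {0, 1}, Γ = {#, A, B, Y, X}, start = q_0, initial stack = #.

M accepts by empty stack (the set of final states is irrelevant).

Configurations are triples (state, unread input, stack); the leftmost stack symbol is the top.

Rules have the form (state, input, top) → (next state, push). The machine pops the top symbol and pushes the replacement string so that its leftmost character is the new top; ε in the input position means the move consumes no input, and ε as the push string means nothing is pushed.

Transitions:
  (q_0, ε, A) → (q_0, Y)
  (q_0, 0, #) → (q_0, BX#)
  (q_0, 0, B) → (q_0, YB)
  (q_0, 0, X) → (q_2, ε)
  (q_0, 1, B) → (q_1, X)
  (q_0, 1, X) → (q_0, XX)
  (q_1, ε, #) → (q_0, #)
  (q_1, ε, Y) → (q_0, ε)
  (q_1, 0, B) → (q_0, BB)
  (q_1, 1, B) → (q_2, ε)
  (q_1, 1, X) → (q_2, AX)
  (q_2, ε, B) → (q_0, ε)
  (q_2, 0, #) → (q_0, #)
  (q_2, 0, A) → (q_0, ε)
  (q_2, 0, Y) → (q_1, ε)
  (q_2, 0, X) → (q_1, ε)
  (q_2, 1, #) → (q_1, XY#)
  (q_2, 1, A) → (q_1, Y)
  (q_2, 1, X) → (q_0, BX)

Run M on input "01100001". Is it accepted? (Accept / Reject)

Reject

(q_0, 01100001, #)
  read 0, top #: go to q_0, push BX# → (q_0, 1100001, BX#)
  read 1, top B: go to q_1, push X → (q_1, 100001, XX#)
  read 1, top X: go to q_2, push AX → (q_2, 00001, AXX#)
  read 0, top A: go to q_0, push ε → (q_0, 0001, XX#)
  read 0, top X: go to q_2, push ε → (q_2, 001, X#)
  read 0, top X: go to q_1, push ε → (q_1, 01, #)
  ε-move, top #: go to q_0, push # → (q_0, 01, #)
  read 0, top #: go to q_0, push BX# → (q_0, 1, BX#)
  read 1, top B: go to q_1, push X → (q_1, ε, XX#)
All input consumed; stack is XX#, not empty, and no further ε-move applies.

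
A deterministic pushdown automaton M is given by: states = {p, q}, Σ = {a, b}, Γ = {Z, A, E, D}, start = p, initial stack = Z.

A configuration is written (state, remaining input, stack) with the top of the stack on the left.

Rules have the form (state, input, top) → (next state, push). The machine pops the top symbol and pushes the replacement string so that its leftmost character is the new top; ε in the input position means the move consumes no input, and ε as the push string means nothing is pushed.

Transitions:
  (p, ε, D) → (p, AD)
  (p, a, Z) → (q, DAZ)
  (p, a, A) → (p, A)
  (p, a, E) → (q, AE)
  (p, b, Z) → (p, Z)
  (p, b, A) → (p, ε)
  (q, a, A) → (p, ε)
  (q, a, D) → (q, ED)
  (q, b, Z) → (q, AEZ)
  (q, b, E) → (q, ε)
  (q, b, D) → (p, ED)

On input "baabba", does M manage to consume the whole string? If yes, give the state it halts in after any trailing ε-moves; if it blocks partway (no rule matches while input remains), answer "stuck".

q

(p, baabba, Z) ⊢ (p, aabba, Z) ⊢ (q, abba, DAZ) ⊢ (q, bba, EDAZ) ⊢ (q, ba, DAZ) ⊢ (p, a, EDAZ) ⊢ (q, ε, AEDAZ)
All input consumed; M is in state q.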